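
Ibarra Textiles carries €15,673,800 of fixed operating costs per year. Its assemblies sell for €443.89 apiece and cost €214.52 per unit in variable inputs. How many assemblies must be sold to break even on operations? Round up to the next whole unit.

68,335 assemblies

Each unit contributes €443.89 − €214.52 = €229.37.
Break-even volume = fixed costs ÷ CM per unit = €15,673,800 ÷ €229.37 = 68,334.13, so 68,335 assemblies.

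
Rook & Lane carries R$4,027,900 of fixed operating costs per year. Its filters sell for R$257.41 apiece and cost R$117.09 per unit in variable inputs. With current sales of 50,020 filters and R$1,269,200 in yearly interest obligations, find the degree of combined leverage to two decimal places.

Total contribution margin = 50,020 × R$140.32 = R$7,018,806.40.
Operating income = contribution − fixed costs = R$7,018,806.40 − R$4,027,900 = R$2,990,906.40. Interest = R$1,269,200.00, so EBIT − I = R$1,721,706.40.
Degree of total leverage = total CM / (EBIT − interest) = R$7,018,806.40 / R$1,721,706.40 = 4.0767.

4.08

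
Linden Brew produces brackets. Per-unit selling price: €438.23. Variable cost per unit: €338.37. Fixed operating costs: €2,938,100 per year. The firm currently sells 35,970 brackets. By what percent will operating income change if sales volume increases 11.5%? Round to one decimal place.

At 35,970 units, contribution = 35,970 × €99.86 = €3,591,964.20.
Subtracting fixed costs: EBIT = €3,591,964.20 − €2,938,100 = €653,864.20.
Degree of operating leverage = €3,591,964.20 / €653,864.20 = 5.4934.
%ΔEBIT = DOL × %ΔSales = 5.4934 × +11.5% = +63.2%.

+63.2%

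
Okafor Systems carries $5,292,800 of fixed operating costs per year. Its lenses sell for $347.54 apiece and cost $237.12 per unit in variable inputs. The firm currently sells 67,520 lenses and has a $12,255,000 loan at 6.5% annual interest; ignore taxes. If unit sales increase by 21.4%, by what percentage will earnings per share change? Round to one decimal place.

+116.8%

At 67,520 units, contribution = 67,520 × $110.42 = $7,455,558.40.
EBIT = $7,455,558.40 − $5,292,800 = $2,162,758.40.
Interest = $796,575.00, so EBIT − I = $1,366,183.40.
Degree of combined leverage = contribution ÷ (EBIT − I) = $7,455,558.40 ÷ $1,366,183.40 = 5.4572.
EPS therefore changes by 5.4572 × (+21.4%) = +116.8%.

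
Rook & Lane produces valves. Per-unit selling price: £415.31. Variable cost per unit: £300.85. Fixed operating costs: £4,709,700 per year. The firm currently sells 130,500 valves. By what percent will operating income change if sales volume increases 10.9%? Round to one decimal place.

Total contribution margin = 130,500 × £114.46 = £14,937,030.00.
Subtracting fixed costs: EBIT = £14,937,030.00 − £4,709,700 = £10,227,330.00.
DOL = contribution ÷ EBIT = £14,937,030.00 ÷ £10,227,330.00 = 1.4605.
So EBIT moves 1.4605 × (+10.9%) = +15.9%.

+15.9%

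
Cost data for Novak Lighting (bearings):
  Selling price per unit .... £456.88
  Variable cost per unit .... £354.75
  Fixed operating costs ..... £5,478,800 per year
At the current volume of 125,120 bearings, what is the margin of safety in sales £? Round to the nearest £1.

£32,655,336

Unit CM = price − variable cost = £456.88 − £354.75 = £102.13. Break-even units = £5,478,800 ÷ £102.13 = 53,645.35; break-even revenue = 53,645.35 × £456.88 = £24,509,489.32.
Current sales = 125,120 × £456.88 = £57,164,825.60.
Margin of safety = £57,164,825.60 − £24,509,489.32 = £32,655,336.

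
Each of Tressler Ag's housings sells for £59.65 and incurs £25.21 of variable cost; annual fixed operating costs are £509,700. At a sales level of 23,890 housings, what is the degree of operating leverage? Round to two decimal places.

2.63

Contribution at this volume is 23,890 × £34.44 = £822,771.60.
EBIT = £822,771.60 − £509,700 = £313,071.60.
DOL = contribution ÷ EBIT = £822,771.60 ÷ £313,071.60 = 2.6281.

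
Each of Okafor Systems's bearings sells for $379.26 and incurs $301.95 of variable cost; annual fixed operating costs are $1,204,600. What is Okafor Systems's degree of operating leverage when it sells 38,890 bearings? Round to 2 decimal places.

Total contribution margin = 38,890 × $77.31 = $3,006,585.90.
Subtracting fixed costs: EBIT = $3,006,585.90 − $1,204,600 = $1,801,985.90.
DOL = contribution ÷ EBIT = $3,006,585.90 ÷ $1,801,985.90 = 1.6685.

1.67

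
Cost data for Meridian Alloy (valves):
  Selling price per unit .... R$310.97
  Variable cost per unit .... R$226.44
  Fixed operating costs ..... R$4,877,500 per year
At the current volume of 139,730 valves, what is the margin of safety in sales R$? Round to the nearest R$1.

R$25,508,431

Unit CM = price − variable cost = R$310.97 − R$226.44 = R$84.53. Break-even units = R$4,877,500 ÷ R$84.53 = 57,701.41; break-even revenue = 57,701.41 × R$310.97 = R$17,943,406.78.
Actual sales revenue = 139,730 × R$310.97 = R$43,451,838.10.
Margin of safety = R$43,451,838.10 − R$17,943,406.78 = R$25,508,431.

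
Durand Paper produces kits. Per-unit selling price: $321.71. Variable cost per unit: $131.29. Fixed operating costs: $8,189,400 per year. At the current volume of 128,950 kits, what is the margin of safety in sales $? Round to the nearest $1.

Unit CM = price − variable cost = $321.71 − $131.29 = $190.42. Break-even units = $8,189,400 ÷ $190.42 = 43,007.04; break-even revenue = 43,007.04 × $321.71 = $13,835,793.90.
Current sales = 128,950 × $321.71 = $41,484,504.50.
Margin of safety = $41,484,504.50 − $13,835,793.90 = $27,648,711.

$27,648,711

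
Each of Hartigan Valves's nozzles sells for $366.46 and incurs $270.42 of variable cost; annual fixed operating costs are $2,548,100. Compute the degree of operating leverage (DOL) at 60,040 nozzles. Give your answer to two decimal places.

1.79

At 60,040 units, contribution = 60,040 × $96.04 = $5,766,241.60.
Operating income = contribution − fixed costs = $5,766,241.60 − $2,548,100 = $3,218,141.60.
So DOL = total CM / EBIT = $5,766,241.60 / $3,218,141.60 = 1.7918.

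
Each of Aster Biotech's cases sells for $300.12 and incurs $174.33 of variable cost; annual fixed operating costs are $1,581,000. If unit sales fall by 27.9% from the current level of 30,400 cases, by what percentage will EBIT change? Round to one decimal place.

Contribution at this volume is 30,400 × $125.79 = $3,824,016.00.
EBIT = $3,824,016.00 − $1,581,000 = $2,243,016.00.
Degree of operating leverage = $3,824,016.00 / $2,243,016.00 = 1.7049.
%ΔEBIT = DOL × %ΔSales = 1.7049 × -27.9% = -47.6%.

-47.6%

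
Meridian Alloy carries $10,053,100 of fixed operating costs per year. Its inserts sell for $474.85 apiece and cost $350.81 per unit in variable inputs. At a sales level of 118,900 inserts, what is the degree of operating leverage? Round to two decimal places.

At 118,900 units, contribution = 118,900 × $124.04 = $14,748,356.00.
Operating income = contribution − fixed costs = $14,748,356.00 − $10,053,100 = $4,695,256.00.
DOL = contribution ÷ EBIT = $14,748,356.00 ÷ $4,695,256.00 = 3.1411.

3.14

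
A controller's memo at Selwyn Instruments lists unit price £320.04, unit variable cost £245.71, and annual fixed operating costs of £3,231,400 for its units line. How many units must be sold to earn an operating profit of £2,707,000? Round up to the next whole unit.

79,893 units

Unit CM = price − variable cost = £320.04 − £245.71 = £74.33.
Units = (FC + target) / CM = (£3,231,400 + £2,707,000) / £74.33 = 79,892.37, so 79,893 units.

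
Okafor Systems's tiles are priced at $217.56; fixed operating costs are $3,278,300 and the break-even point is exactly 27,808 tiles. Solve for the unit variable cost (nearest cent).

At break-even, FC = Q × (P − VC), so P − VC = $3,278,300 ÷ 27,808 = $117.8905.
Variable cost per unit = $217.56 − $117.8905 = $99.67.

$99.67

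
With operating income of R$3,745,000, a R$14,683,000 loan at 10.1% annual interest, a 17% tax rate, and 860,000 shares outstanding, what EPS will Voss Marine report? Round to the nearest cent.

R$2.18

Pre-tax income = R$3,745,000 − R$1,482,983.00 = R$2,262,017.00.
After tax at 17%: net income = R$2,262,017.00 × 0.83 = R$1,877,474.11.
EPS = R$1,877,474.11 ÷ 860,000 = R$2.18.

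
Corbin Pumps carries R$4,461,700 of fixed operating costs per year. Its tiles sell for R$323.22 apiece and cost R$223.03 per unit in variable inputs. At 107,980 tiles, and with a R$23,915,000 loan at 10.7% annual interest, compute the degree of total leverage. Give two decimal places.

2.85

Contribution at this volume is 107,980 × R$100.19 = R$10,818,516.20.
EBIT = R$10,818,516.20 − R$4,461,700 = R$6,356,816.20. Interest = R$2,558,905.00, so EBIT − I = R$3,797,911.20.
DCL = contribution ÷ (EBIT − I) = R$10,818,516.20 ÷ R$3,797,911.20 = 2.8485.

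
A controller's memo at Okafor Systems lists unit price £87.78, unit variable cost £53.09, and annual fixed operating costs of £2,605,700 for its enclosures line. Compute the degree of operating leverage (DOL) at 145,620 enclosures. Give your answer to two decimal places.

At 145,620 units, contribution = 145,620 × £34.69 = £5,051,557.80.
Operating income = contribution − fixed costs = £5,051,557.80 − £2,605,700 = £2,445,857.80.
Degree of operating leverage = £5,051,557.80 / £2,445,857.80 = 2.0654.

2.07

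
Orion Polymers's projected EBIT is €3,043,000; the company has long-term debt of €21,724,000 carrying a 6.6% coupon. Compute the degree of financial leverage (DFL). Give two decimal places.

1.89

Interest = €1,433,784.00.
DFL = EBIT ÷ (EBIT − I) = €3,043,000 ÷ (€3,043,000 − €1,433,784.00) = €3,043,000 ÷ €1,609,216.00 = 1.8910.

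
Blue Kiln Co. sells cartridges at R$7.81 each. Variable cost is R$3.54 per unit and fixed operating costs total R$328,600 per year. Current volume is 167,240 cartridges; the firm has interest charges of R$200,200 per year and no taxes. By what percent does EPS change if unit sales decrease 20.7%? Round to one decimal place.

-79.8%

At 167,240 units, contribution = 167,240 × R$4.27 = R$714,114.80.
Subtracting fixed costs: EBIT = R$714,114.80 − R$328,600 = R$385,514.80.
Interest = R$200,200.00, so EBIT − I = R$185,314.80.
DCL = total CM / (EBIT − I) = R$714,114.80 / R$185,314.80 = 3.8535.
%ΔEPS = DCL × %ΔSales = 3.8535 × -20.7% = -79.8%.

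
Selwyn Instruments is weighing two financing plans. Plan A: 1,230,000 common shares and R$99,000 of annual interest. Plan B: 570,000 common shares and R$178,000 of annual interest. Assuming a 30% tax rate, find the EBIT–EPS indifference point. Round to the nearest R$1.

R$246,227

At indifference, (EBIT − 99,000)(1 − t)/1,230,000 = (EBIT − 178,000)(1 − t)/570,000.
Cancelling (1 − t) and cross-multiplying: 570,000·(EBIT − 99,000) = 1,230,000·(EBIT − 178,000).
EBIT × (1,230,000 − 570,000) = 178,000 × 1,230,000 − 99,000 × 570,000 = 162,510,000,000, so EBIT = 162,510,000,000 ÷ 660,000 = 246,227.27.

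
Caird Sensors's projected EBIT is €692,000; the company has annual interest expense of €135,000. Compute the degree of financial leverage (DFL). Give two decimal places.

Interest = €135,000.00.
Degree of financial leverage = EBIT / (EBIT − interest) = €692,000 / €557,000.00 = 1.2424.

1.24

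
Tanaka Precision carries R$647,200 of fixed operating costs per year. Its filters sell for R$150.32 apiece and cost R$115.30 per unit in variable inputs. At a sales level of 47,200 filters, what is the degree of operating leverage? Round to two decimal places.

1.64

Total contribution margin = 47,200 × R$35.02 = R$1,652,944.00.
Operating income = contribution − fixed costs = R$1,652,944.00 − R$647,200 = R$1,005,744.00.
Degree of operating leverage = R$1,652,944.00 / R$1,005,744.00 = 1.6435.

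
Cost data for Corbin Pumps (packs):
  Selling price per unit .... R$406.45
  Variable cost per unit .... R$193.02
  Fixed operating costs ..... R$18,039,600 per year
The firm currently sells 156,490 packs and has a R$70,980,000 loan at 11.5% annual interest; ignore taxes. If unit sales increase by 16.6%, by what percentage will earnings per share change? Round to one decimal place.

Total contribution margin = 156,490 × R$213.43 = R$33,399,660.70.
Subtracting fixed costs: EBIT = R$33,399,660.70 − R$18,039,600 = R$15,360,060.70.
Interest = R$8,162,700.00, so EBIT − I = R$7,197,360.70.
Degree of combined leverage = contribution ÷ (EBIT − I) = R$33,399,660.70 ÷ R$7,197,360.70 = 4.6405.
%ΔEPS = DCL × %ΔSales = 4.6405 × +16.6% = +77.0%.

+77.0%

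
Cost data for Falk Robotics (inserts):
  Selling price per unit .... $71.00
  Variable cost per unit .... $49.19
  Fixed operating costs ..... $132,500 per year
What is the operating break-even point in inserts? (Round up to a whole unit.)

Contribution margin per unit = $71.00 − $49.19 = $21.81.
Break-even volume = fixed costs ÷ CM per unit = $132,500 ÷ $21.81 = 6,075.19, so 6,076 inserts.

6,076 inserts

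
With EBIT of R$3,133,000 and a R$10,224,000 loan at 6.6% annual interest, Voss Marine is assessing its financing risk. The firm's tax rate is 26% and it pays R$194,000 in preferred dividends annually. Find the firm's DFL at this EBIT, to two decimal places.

1.43

Annual interest charges come to R$674,784.00.
Preferred dividends grossed up pre-tax: R$194,000 / (1 − 0.26) = R$262,162.16.
DFL = EBIT ÷ [EBIT − I − D_p/(1−t)] = R$3,133,000 ÷ [R$3,133,000 − R$674,784.00 − R$262,162.16] = R$3,133,000 ÷ R$2,196,053.84 = 1.4266.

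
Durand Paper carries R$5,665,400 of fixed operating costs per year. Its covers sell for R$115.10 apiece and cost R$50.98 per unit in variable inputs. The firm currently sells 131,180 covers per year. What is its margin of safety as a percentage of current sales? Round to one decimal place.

32.6%

Contribution margin per unit = R$115.10 − R$50.98 = R$64.12. Break-even units = R$5,665,400 ÷ R$64.12 = 88,356.21; break-even revenue = 88,356.21 × R$115.10 = R$10,169,799.44.
Current sales = 131,180 × R$115.10 = R$15,098,818.00.
Margin of safety = (R$15,098,818.00 − R$10,169,799.44) ÷ R$15,098,818.00 = 32.6%.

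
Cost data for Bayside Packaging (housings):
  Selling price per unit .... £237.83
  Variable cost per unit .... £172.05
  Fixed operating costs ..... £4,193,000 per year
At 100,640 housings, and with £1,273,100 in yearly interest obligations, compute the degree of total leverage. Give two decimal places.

At 100,640 units, contribution = 100,640 × £65.78 = £6,620,099.20.
EBIT = £6,620,099.20 − £4,193,000 = £2,427,099.20. Interest = £1,273,100.00.
DOL = £6,620,099.20 ÷ £2,427,099.20 = 2.7276; DFL = £2,427,099.20 ÷ £1,153,999.20 = 2.1032.
Combined leverage = 2.7276 × 2.1032 = 5.7367.

5.74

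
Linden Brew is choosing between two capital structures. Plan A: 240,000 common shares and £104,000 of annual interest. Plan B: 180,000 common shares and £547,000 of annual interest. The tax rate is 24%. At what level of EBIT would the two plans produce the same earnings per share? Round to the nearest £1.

£1,876,000

At indifference, (EBIT − 104,000)(1 − t)/240,000 = (EBIT − 547,000)(1 − t)/180,000.
The (1 − t) factor cancels: (EBIT − 104,000) × 180,000 = (EBIT − 547,000) × 240,000.
Solving, EBIT = (547,000·240,000 − 104,000·180,000) / (240,000 − 180,000) = 112,560,000,000 / 60,000 = 1,876,000.00.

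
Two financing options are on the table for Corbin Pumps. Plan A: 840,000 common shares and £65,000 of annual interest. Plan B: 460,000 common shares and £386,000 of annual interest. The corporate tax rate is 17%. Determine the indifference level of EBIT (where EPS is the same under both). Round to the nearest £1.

At indifference, (EBIT − 65,000)(1 − t)/840,000 = (EBIT − 386,000)(1 − t)/460,000.
Cancelling (1 − t) and cross-multiplying: 460,000·(EBIT − 65,000) = 840,000·(EBIT − 386,000).
EBIT × (840,000 − 460,000) = 386,000 × 840,000 − 65,000 × 460,000 = 294,340,000,000, so EBIT = 294,340,000,000 ÷ 380,000 = 774,578.95.

£774,579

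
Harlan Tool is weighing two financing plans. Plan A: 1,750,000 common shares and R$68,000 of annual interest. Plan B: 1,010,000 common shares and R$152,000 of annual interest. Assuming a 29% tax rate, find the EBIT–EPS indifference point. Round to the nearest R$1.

Set EPS_A = EPS_B: (EBIT − R$68,000)(1 − 0.29) ÷ 1,750,000 = (EBIT − R$152,000)(1 − 0.29) ÷ 1,010,000.
Cancelling (1 − t) and cross-multiplying: 1,010,000·(EBIT − 68,000) = 1,750,000·(EBIT − 152,000).
EBIT × (1,750,000 − 1,010,000) = 152,000 × 1,750,000 − 68,000 × 1,010,000 = 197,320,000,000, so EBIT = 197,320,000,000 ÷ 740,000 = 266,648.65.

R$266,649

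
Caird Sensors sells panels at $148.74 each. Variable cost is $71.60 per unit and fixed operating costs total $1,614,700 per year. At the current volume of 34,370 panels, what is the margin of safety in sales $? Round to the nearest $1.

Contribution margin per unit = $148.74 − $71.60 = $77.14. Break-even units = $1,614,700 ÷ $77.14 = 20,932.07; break-even revenue = 20,932.07 × $148.74 = $3,113,436.32.
Current sales = 34,370 × $148.74 = $5,112,193.80.
Margin of safety = $5,112,193.80 − $3,113,436.32 = $1,998,757.

$1,998,757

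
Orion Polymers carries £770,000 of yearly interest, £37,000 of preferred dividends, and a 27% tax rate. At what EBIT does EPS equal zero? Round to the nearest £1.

£820,685

Grossing the preferred dividend up to pre-tax terms: £37,000 / (1 − 0.27) = £50,684.93.
EPS = 0 when EBIT covers interest plus the pre-tax preferred burden: £770,000 + £50,684.93 = £820,684.93.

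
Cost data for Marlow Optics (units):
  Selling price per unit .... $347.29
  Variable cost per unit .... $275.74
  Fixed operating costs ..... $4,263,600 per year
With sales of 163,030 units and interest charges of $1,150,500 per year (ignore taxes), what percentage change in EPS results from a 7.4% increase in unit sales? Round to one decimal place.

+13.8%

Total contribution margin = 163,030 × $71.55 = $11,664,796.50.
EBIT = $11,664,796.50 − $4,263,600 = $7,401,196.50.
Interest = $1,150,500.00, so EBIT − I = $6,250,696.50.
Degree of combined leverage = contribution ÷ (EBIT − I) = $11,664,796.50 ÷ $6,250,696.50 = 1.8662.
EPS therefore changes by 1.8662 × (+7.4%) = +13.8%.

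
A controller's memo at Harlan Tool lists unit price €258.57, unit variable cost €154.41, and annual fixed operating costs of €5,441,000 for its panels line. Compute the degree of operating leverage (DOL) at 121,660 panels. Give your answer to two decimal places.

1.75

Contribution at this volume is 121,660 × €104.16 = €12,672,105.60.
EBIT = €12,672,105.60 − €5,441,000 = €7,231,105.60.
So DOL = total CM / EBIT = €12,672,105.60 / €7,231,105.60 = 1.7524.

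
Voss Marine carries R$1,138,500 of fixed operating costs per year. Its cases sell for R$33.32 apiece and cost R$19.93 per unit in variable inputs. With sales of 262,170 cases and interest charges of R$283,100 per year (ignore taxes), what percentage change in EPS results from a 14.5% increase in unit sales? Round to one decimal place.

+24.4%

At 262,170 units, contribution = 262,170 × R$13.39 = R$3,510,456.30.
Operating income = contribution − fixed costs = R$3,510,456.30 − R$1,138,500 = R$2,371,956.30.
After interest of R$283,100.00, pre-tax earnings = R$2,088,856.30.
Degree of combined leverage = contribution ÷ (EBIT − I) = R$3,510,456.30 ÷ R$2,088,856.30 = 1.6806.
EPS therefore changes by 1.6806 × (+14.5%) = +24.4%.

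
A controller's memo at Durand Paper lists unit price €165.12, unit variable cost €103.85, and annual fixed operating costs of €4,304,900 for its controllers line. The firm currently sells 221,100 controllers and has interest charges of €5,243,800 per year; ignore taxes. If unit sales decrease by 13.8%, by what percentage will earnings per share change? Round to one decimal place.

-46.8%

Total contribution margin = 221,100 × €61.27 = €13,546,797.00.
Subtracting fixed costs: EBIT = €13,546,797.00 − €4,304,900 = €9,241,897.00.
Interest = €5,243,800.00, so EBIT − I = €3,998,097.00.
Degree of combined leverage = contribution ÷ (EBIT − I) = €13,546,797.00 ÷ €3,998,097.00 = 3.3883.
%ΔEPS = DCL × %ΔSales = 3.3883 × -13.8% = -46.8%.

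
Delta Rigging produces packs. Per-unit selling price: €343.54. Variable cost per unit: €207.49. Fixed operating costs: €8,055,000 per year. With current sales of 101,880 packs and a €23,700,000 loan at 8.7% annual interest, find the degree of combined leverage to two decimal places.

3.70

Total contribution margin = 101,880 × €136.05 = €13,860,774.00.
Operating income = contribution − fixed costs = €13,860,774.00 − €8,055,000 = €5,805,774.00. Interest = €2,061,900.00, so EBIT − I = €3,743,874.00.
Degree of total leverage = total CM / (EBIT − interest) = €13,860,774.00 / €3,743,874.00 = 3.7023.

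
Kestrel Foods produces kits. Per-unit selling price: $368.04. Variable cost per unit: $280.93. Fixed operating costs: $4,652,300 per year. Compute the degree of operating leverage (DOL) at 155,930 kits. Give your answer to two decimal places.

At 155,930 units, contribution = 155,930 × $87.11 = $13,583,062.30.
EBIT = $13,583,062.30 − $4,652,300 = $8,930,762.30.
So DOL = total CM / EBIT = $13,583,062.30 / $8,930,762.30 = 1.5209.

1.52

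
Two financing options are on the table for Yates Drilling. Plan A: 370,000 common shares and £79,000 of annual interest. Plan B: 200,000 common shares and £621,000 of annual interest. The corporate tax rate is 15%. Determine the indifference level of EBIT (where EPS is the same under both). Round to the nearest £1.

At indifference, (EBIT − 79,000)(1 − t)/370,000 = (EBIT − 621,000)(1 − t)/200,000.
Cancelling (1 − t) and cross-multiplying: 200,000·(EBIT − 79,000) = 370,000·(EBIT − 621,000).
Solving, EBIT = (621,000·370,000 − 79,000·200,000) / (370,000 − 200,000) = 213,970,000,000 / 170,000 = 1,258,647.06.

£1,258,647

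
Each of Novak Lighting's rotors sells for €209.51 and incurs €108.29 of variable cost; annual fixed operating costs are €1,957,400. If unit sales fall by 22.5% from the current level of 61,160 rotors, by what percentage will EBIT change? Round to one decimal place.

-32.9%

At 61,160 units, contribution = 61,160 × €101.22 = €6,190,615.20.
Subtracting fixed costs: EBIT = €6,190,615.20 − €1,957,400 = €4,233,215.20.
DOL = contribution ÷ EBIT = €6,190,615.20 ÷ €4,233,215.20 = 1.4624.
%ΔEBIT = DOL × %ΔSales = 1.4624 × -22.5% = -32.9%.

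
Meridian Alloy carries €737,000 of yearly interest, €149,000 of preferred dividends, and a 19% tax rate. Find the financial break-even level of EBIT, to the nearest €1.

€920,951

Grossing the preferred dividend up to pre-tax terms: €149,000 / (1 − 0.19) = €183,950.62.
EPS = 0 when EBIT covers interest plus the pre-tax preferred burden: €737,000 + €183,950.62 = €920,950.62.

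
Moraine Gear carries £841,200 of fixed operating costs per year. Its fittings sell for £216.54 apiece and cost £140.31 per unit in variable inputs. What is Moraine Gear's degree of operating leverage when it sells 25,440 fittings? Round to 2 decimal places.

Total contribution margin = 25,440 × £76.23 = £1,939,291.20.
EBIT = £1,939,291.20 − £841,200 = £1,098,091.20.
DOL = contribution ÷ EBIT = £1,939,291.20 ÷ £1,098,091.20 = 1.7661.

1.77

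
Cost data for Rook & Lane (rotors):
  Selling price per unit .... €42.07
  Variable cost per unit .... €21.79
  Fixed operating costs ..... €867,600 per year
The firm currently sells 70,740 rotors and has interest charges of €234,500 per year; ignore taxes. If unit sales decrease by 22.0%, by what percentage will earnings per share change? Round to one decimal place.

-94.9%

Total contribution margin = 70,740 × €20.28 = €1,434,607.20.
Operating income = contribution − fixed costs = €1,434,607.20 − €867,600 = €567,007.20.
Interest = €234,500.00, so EBIT − I = €332,507.20.
Degree of combined leverage = contribution ÷ (EBIT − I) = €1,434,607.20 ÷ €332,507.20 = 4.3145.
%ΔEPS = DCL × %ΔSales = 4.3145 × -22.0% = -94.9%.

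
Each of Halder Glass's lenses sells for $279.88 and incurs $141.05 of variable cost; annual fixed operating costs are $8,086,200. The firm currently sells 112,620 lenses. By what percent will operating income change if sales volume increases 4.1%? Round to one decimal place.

Contribution at this volume is 112,620 × $138.83 = $15,635,034.60.
Operating income = contribution − fixed costs = $15,635,034.60 − $8,086,200 = $7,548,834.60.
Degree of operating leverage = $15,635,034.60 / $7,548,834.60 = 2.0712.
Operating income changes by 2.0712 × +4.1% = +8.5%.

+8.5%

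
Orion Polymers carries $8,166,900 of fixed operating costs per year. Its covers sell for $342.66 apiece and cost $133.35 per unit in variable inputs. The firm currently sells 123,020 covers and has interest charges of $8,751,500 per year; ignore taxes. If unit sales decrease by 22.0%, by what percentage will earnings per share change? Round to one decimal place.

-64.1%

Contribution at this volume is 123,020 × $209.31 = $25,749,316.20.
EBIT = $25,749,316.20 − $8,166,900 = $17,582,416.20.
After interest of $8,751,500.00, pre-tax earnings = $8,830,916.20.
DCL = total CM / (EBIT − I) = $25,749,316.20 / $8,830,916.20 = 2.9158.
EPS therefore changes by 2.9158 × (-22.0%) = -64.1%.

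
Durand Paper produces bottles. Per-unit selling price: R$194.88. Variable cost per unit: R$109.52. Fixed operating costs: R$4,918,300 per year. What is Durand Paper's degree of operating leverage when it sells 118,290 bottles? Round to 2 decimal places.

Contribution at this volume is 118,290 × R$85.36 = R$10,097,234.40.
EBIT = R$10,097,234.40 − R$4,918,300 = R$5,178,934.40.
So DOL = total CM / EBIT = R$10,097,234.40 / R$5,178,934.40 = 1.9497.

1.95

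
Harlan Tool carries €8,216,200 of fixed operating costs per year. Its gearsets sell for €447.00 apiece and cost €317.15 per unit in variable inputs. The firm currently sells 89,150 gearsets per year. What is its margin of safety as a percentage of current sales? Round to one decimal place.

29.0%

Contribution margin per unit = €447.00 − €317.15 = €129.85. Break-even units = €8,216,200 ÷ €129.85 = 63,274.55; break-even revenue = 63,274.55 × €447.00 = €28,283,722.76.
Actual sales revenue = 89,150 × €447.00 = €39,850,050.00.
Margin of safety = (€39,850,050.00 − €28,283,722.76) ÷ €39,850,050.00 = 29.0%.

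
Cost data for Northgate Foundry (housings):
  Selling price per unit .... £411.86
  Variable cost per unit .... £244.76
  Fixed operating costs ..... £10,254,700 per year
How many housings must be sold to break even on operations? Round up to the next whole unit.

61,369 housings

Contribution margin per unit = £411.86 − £244.76 = £167.10.
Break-even Q = £10,254,700 / £167.10 = 61,368.64 → 61,369 housings.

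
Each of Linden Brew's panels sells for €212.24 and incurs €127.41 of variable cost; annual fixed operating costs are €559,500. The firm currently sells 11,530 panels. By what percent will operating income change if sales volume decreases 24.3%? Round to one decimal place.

Contribution at this volume is 11,530 × €84.83 = €978,089.90.
EBIT = €978,089.90 − €559,500 = €418,589.90.
Degree of operating leverage = €978,089.90 / €418,589.90 = 2.3366.
%ΔEBIT = DOL × %ΔSales = 2.3366 × -24.3% = -56.8%.

-56.8%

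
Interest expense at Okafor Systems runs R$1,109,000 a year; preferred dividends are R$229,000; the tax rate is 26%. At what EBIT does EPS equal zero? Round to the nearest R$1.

R$1,418,459

Preferred dividends are paid after tax, so their pre-tax equivalent is R$229,000 ÷ (1 − 0.26) = R$309,459.46.
EPS = 0 when EBIT covers interest plus the pre-tax preferred burden: R$1,109,000 + R$309,459.46 = R$1,418,459.46.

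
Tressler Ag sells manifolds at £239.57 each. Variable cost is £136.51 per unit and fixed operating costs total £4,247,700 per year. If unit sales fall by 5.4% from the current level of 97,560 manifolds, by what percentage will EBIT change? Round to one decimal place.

Total contribution margin = 97,560 × £103.06 = £10,054,533.60.
Operating income = contribution − fixed costs = £10,054,533.60 − £4,247,700 = £5,806,833.60.
Degree of operating leverage = £10,054,533.60 / £5,806,833.60 = 1.7315.
Operating income changes by 1.7315 × -5.4% = -9.4%.

-9.4%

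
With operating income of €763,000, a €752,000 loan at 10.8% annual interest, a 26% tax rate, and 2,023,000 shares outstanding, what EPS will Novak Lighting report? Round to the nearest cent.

€0.25

Pre-tax income = €763,000 − €81,216.00 = €681,784.00.
Net income = €681,784.00 × (1 − 0.26) = €504,520.16.
EPS = €504,520.16 ÷ 2,023,000 = €0.25.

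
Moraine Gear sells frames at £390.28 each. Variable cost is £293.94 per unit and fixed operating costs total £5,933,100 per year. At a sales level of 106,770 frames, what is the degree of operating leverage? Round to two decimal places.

At 106,770 units, contribution = 106,770 × £96.34 = £10,286,221.80.
Subtracting fixed costs: EBIT = £10,286,221.80 − £5,933,100 = £4,353,121.80.
So DOL = total CM / EBIT = £10,286,221.80 / £4,353,121.80 = 2.3630.

2.36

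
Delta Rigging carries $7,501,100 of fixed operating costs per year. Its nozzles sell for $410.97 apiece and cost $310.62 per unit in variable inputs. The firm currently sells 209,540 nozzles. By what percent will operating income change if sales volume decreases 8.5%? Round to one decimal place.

Total contribution margin = 209,540 × $100.35 = $21,027,339.00.
EBIT = $21,027,339.00 − $7,501,100 = $13,526,239.00.
DOL = contribution ÷ EBIT = $21,027,339.00 ÷ $13,526,239.00 = 1.5546.
%ΔEBIT = DOL × %ΔSales = 1.5546 × -8.5% = -13.2%.

-13.2%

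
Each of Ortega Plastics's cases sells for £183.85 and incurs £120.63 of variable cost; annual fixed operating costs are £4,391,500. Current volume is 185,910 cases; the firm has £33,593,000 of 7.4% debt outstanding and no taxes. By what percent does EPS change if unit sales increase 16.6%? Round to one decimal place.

Total contribution margin = 185,910 × £63.22 = £11,753,230.20.
Subtracting fixed costs: EBIT = £11,753,230.20 − £4,391,500 = £7,361,730.20.
After interest of £2,485,882.00, pre-tax earnings = £4,875,848.20.
Degree of combined leverage = contribution ÷ (EBIT − I) = £11,753,230.20 ÷ £4,875,848.20 = 2.4105.
EPS therefore changes by 2.4105 × (+16.6%) = +40.0%.

+40.0%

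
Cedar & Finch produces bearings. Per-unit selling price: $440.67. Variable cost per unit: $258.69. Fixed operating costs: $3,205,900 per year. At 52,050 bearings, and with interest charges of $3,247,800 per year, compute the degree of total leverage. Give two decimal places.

Total contribution margin = 52,050 × $181.98 = $9,472,059.00.
Subtracting fixed costs: EBIT = $9,472,059.00 − $3,205,900 = $6,266,159.00. Interest = $3,247,800.00.
DOL = $9,472,059.00 ÷ $6,266,159.00 = 1.5116; DFL = $6,266,159.00 ÷ $3,018,359.00 = 2.0760.
DCL = DOL × DFL = 1.5116 × 2.0760 = 3.1381.

3.14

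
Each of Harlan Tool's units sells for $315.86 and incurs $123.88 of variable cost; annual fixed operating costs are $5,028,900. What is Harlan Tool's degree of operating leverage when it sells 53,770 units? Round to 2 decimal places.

Total contribution margin = 53,770 × $191.98 = $10,322,764.60.
EBIT = $10,322,764.60 − $5,028,900 = $5,293,864.60.
DOL = contribution ÷ EBIT = $10,322,764.60 ÷ $5,293,864.60 = 1.9499.

1.95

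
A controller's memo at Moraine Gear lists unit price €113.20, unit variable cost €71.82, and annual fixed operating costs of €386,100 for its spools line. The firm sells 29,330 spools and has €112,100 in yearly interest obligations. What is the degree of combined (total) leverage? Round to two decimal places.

Total contribution margin = 29,330 × €41.38 = €1,213,675.40.
Operating income = contribution − fixed costs = €1,213,675.40 − €386,100 = €827,575.40. Interest = €112,100.00, so EBIT − I = €715,475.40.
Degree of total leverage = total CM / (EBIT − interest) = €1,213,675.40 / €715,475.40 = 1.6963.

1.70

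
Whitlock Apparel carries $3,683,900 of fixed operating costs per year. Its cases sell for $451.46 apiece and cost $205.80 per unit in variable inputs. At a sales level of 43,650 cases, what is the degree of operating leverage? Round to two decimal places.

1.52

Contribution at this volume is 43,650 × $245.66 = $10,723,059.00.
Subtracting fixed costs: EBIT = $10,723,059.00 − $3,683,900 = $7,039,159.00.
DOL = contribution ÷ EBIT = $10,723,059.00 ÷ $7,039,159.00 = 1.5233.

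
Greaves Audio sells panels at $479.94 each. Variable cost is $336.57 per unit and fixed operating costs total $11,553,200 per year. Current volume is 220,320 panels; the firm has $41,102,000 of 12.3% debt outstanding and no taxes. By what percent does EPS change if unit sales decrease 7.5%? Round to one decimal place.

-15.8%

Total contribution margin = 220,320 × $143.37 = $31,587,278.40.
Operating income = contribution − fixed costs = $31,587,278.40 − $11,553,200 = $20,034,078.40.
After interest of $5,055,546.00, pre-tax earnings = $14,978,532.40.
DCL = total CM / (EBIT − I) = $31,587,278.40 / $14,978,532.40 = 2.1088.
EPS therefore changes by 2.1088 × (-7.5%) = -15.8%.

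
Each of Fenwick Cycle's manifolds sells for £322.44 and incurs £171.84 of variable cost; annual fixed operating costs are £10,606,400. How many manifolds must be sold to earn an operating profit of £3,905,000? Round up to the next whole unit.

Each unit contributes £322.44 − £171.84 = £150.60.
Units = (FC + target) / CM = (£10,606,400 + £3,905,000) / £150.60 = 96,357.24, so 96,358 manifolds.

96,358 manifolds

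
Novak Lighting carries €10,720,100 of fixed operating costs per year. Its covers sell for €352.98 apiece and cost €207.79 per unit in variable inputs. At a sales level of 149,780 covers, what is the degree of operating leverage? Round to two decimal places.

1.97

At 149,780 units, contribution = 149,780 × €145.19 = €21,746,558.20.
EBIT = €21,746,558.20 − €10,720,100 = €11,026,458.20.
Degree of operating leverage = €21,746,558.20 / €11,026,458.20 = 1.9722.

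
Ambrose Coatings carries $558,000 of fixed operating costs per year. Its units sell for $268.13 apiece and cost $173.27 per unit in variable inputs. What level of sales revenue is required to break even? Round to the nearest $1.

$1,577,235

CM per unit = $268.13 − $173.27 = $94.86; CM ratio = $94.86 / $268.13 = 0.3538.
Break-even revenue = fixed costs × price ÷ CM = $558,000 × $268.13 ÷ $94.86 = $1,577,235.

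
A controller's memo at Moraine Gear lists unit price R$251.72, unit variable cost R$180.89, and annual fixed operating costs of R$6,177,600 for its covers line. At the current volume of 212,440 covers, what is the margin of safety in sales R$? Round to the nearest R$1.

Unit CM = price − variable cost = R$251.72 − R$180.89 = R$70.83. Break-even units = R$6,177,600 ÷ R$70.83 = 87,217.28; break-even revenue = 87,217.28 × R$251.72 = R$21,954,333.93.
Actual sales revenue = 212,440 × R$251.72 = R$53,475,396.80.
Margin of safety = R$53,475,396.80 − R$21,954,333.93 = R$31,521,063.

R$31,521,063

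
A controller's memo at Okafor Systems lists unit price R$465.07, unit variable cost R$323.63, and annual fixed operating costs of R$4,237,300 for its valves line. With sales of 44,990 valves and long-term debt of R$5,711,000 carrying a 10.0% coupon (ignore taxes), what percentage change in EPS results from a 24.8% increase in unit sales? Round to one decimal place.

Total contribution margin = 44,990 × R$141.44 = R$6,363,385.60.
Operating income = contribution − fixed costs = R$6,363,385.60 − R$4,237,300 = R$2,126,085.60.
Interest = R$571,100.00, so EBIT − I = R$1,554,985.60.
DCL = total CM / (EBIT − I) = R$6,363,385.60 / R$1,554,985.60 = 4.0922.
%ΔEPS = DCL × %ΔSales = 4.0922 × +24.8% = +101.5%.

+101.5%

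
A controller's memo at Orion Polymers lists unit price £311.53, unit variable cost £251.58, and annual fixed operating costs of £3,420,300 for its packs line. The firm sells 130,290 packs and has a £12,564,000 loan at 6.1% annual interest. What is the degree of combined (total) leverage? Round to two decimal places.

Total contribution margin = 130,290 × £59.95 = £7,810,885.50.
Operating income = contribution − fixed costs = £7,810,885.50 − £3,420,300 = £4,390,585.50. Interest = £766,404.00.
DOL = £7,810,885.50 ÷ £4,390,585.50 = 1.7790; DFL = £4,390,585.50 ÷ £3,624,181.50 = 1.2115.
DCL = DOL × DFL = 1.7790 × 1.2115 = 2.1553.

2.16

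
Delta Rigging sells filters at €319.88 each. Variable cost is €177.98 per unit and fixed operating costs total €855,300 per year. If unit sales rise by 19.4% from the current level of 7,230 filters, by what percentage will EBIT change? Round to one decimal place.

+116.6%

Total contribution margin = 7,230 × €141.90 = €1,025,937.00.
EBIT = €1,025,937.00 − €855,300 = €170,637.00.
So DOL = total CM / EBIT = €1,025,937.00 / €170,637.00 = 6.0124.
So EBIT moves 6.0124 × (+19.4%) = +116.6%.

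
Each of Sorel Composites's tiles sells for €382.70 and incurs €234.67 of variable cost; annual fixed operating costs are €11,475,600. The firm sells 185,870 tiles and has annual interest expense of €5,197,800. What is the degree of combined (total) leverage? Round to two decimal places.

2.54

Contribution at this volume is 185,870 × €148.03 = €27,514,336.10.
Operating income = contribution − fixed costs = €27,514,336.10 − €11,475,600 = €16,038,736.10. Interest = €5,197,800.00, so EBIT − I = €10,840,936.10.
Degree of total leverage = total CM / (EBIT − interest) = €27,514,336.10 / €10,840,936.10 = 2.5380.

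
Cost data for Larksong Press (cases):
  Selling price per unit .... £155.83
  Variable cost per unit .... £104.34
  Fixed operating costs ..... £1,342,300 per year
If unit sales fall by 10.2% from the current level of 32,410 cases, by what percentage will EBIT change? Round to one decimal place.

Total contribution margin = 32,410 × £51.49 = £1,668,790.90.
Subtracting fixed costs: EBIT = £1,668,790.90 − £1,342,300 = £326,490.90.
So DOL = total CM / EBIT = £1,668,790.90 / £326,490.90 = 5.1113.
%ΔEBIT = DOL × %ΔSales = 5.1113 × -10.2% = -52.1%.

-52.1%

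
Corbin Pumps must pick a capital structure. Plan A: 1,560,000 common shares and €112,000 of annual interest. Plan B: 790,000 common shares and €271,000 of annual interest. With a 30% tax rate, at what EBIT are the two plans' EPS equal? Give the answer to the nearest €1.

Set EPS_A = EPS_B: (EBIT − €112,000)(1 − 0.30) ÷ 1,560,000 = (EBIT − €271,000)(1 − 0.30) ÷ 790,000.
The (1 − t) factor cancels: (EBIT − 112,000) × 790,000 = (EBIT − 271,000) × 1,560,000.
Solving, EBIT = (271,000·1,560,000 − 112,000·790,000) / (1,560,000 − 790,000) = 334,280,000,000 / 770,000 = 434,129.87.

€434,130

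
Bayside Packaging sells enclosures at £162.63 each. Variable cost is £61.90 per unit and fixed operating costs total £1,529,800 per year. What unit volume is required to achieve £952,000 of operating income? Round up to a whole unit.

24,639 enclosures

Contribution margin per unit = £162.63 − £61.90 = £100.73.
Units = (FC + target) / CM = (£1,529,800 + £952,000) / £100.73 = 24,638.14, so 24,639 enclosures.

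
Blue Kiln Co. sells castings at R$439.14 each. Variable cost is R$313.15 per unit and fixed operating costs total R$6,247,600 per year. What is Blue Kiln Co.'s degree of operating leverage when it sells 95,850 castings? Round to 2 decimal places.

2.07

At 95,850 units, contribution = 95,850 × R$125.99 = R$12,076,141.50.
EBIT = R$12,076,141.50 − R$6,247,600 = R$5,828,541.50.
So DOL = total CM / EBIT = R$12,076,141.50 / R$5,828,541.50 = 2.0719.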